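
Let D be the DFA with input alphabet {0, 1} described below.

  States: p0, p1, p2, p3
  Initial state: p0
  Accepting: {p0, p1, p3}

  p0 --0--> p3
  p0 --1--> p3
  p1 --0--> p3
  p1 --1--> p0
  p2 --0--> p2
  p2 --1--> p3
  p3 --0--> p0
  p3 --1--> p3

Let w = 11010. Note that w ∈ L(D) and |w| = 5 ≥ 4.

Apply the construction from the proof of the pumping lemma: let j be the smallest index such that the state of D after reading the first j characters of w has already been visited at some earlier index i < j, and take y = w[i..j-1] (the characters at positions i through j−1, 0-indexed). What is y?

State sequence: p0 -1-> p3 -1-> p3 -0-> p0 -1-> p3 -0-> p0
First repeat at step 2: p3 was already visited.

So i = 1, j = 2, giving x = w[0:1] = 1, y = w[1:2] = 1, z = w[2:5] = 010.
Check: |xy| = 2 ≤ 4 and |y| = 1 ≥ 1. Reading y takes D from p3 back to p3, so every xyⁱz is accepted.

1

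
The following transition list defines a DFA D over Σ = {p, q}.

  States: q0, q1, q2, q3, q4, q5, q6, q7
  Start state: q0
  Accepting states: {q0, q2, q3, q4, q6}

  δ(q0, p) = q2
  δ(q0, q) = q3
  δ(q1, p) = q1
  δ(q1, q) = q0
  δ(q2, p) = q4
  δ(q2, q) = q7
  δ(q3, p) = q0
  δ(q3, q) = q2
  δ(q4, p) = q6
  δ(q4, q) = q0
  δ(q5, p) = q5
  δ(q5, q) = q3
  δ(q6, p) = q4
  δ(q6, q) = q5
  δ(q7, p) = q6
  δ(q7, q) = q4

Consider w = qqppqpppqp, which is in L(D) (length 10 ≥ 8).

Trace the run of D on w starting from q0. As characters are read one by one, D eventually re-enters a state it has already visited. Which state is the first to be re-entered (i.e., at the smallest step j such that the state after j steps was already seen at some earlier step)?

Run of D on w = q q p p q p p p q p:
  step 0: q0  (start)
  step 1: q3  (read q: q0→q3)
  step 2: q2  (read q: q3→q2)
  step 3: q4  (read p: q2→q4)
  step 4: q6  (read p: q4→q6)
  step 5: q5  (read q: q6→q5)
  step 6: q5  (read p: q5→q5)   ← first repeat (q5 seen earlier)
  step 7: q5  (read p: q5→q5)
  step 8: q5  (read p: q5→q5)
  step 9: q3  (read q: q5→q3)
  step 10: q0  (read p: q3→q0)

The earliest repeat is at step j = 6: D is in q5, which it already visited at step i = 5.

q5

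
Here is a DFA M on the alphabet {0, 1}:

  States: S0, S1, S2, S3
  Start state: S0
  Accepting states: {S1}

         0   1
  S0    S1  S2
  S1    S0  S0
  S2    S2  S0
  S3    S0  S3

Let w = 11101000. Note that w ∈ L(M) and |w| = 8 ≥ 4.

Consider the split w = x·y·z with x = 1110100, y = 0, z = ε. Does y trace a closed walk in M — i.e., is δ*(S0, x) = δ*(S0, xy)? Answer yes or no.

Run of M on the first 8 characters of w = 1 1 1 0 1 0 0 0:
  step 0: S0  (start)
  step 1: S2  (read 1: S0→S2)
  step 2: S0  (read 1: S2→S0)
  step 3: S2  (read 1: S0→S2)
  step 4: S2  (read 0: S2→S2)
  step 5: S0  (read 1: S2→S0)
  step 6: S1  (read 0: S0→S1)
  step 7: S0  (read 0: S1→S0)
  step 8: S1  (read 0: S0→S1)

After x (step 7): S0. After xy (step 8): S1.
They differ (S0 ≠ S1), so y is not a cycle from the state after x; this split is not the one the pumping-lemma construction produces, and pumping y need not keep the string in L(M).

no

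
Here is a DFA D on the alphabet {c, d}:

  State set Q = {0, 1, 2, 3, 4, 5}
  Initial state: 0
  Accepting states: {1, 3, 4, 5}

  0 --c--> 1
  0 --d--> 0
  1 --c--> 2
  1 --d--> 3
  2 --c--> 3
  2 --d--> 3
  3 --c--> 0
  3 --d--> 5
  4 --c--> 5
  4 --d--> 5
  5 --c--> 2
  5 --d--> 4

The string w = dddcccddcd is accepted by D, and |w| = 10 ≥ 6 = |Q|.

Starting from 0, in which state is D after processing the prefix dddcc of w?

2

State sequence: 0 -d-> 0 -d-> 0 -d-> 0 -c-> 1 -c-> 2

After reading 5 characters, D is in state 2.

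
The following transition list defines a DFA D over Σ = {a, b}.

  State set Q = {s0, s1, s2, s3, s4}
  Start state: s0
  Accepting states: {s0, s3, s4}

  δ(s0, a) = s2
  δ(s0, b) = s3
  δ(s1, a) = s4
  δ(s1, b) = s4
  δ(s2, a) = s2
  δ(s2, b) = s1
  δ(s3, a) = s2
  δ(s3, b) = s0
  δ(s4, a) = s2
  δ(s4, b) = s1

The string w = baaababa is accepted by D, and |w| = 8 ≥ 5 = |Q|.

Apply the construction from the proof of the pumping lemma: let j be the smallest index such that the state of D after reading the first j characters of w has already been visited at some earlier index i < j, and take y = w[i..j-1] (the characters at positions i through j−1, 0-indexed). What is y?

State sequence: s0 -b-> s3 -a-> s2 -a-> s2 -a-> s2 -b-> s1 -a-> s4 -b-> s1 -a-> s4
First repeat at step 3: s2 was already visited.

So i = 2, j = 3, giving x = w[0:2] = ba, y = w[2:3] = a, z = w[3:8] = ababa.
Check: |xy| = 3 ≤ 5 and |y| = 1 ≥ 1. Reading y takes D from s2 back to s2, so every xyⁱz is accepted.
With |Q| = 5, pigeonhole forces a state repeat no later than step 5; the substring read between the first and second visits to that state can be pumped.

a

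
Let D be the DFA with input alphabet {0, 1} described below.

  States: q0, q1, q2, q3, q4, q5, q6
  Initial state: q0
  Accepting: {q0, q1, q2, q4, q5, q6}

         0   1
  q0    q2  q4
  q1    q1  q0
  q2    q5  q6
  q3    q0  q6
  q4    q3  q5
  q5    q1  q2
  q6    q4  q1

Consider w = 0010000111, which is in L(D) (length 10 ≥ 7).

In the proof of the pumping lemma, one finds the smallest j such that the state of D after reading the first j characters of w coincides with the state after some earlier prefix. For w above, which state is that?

q2

State sequence: q0 -0-> q2 -0-> q5 -1-> q2 -0-> q5 -0-> q1 -0-> q1 -0-> q1 -1-> q0 -1-> q4 -1-> q5
First repeat at step 3: q2 was already visited.

The earliest repeat is at step j = 3: D is in q2, which it already visited at step i = 1.
With |Q| = 7, pigeonhole forces a state repeat no later than step 7; the substring read between the first and second visits to that state can be pumped.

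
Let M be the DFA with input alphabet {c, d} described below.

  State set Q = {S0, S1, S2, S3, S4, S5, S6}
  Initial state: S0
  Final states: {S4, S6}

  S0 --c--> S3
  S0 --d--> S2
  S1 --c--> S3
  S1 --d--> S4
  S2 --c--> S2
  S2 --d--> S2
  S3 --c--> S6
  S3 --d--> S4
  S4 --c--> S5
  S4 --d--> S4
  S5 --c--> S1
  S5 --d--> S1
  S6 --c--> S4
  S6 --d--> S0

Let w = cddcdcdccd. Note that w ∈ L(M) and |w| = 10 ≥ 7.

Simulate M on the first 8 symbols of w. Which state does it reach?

State sequence: S0 -c-> S3 -d-> S4 -d-> S4 -c-> S5 -d-> S1 -c-> S3 -d-> S4 -c-> S5

After reading 8 characters, M is in state S5.
(This kind of state-tracing is the core of the pumping-lemma construction: with 7 states, pigeonhole forces a repeat within the first 7 steps.)

S5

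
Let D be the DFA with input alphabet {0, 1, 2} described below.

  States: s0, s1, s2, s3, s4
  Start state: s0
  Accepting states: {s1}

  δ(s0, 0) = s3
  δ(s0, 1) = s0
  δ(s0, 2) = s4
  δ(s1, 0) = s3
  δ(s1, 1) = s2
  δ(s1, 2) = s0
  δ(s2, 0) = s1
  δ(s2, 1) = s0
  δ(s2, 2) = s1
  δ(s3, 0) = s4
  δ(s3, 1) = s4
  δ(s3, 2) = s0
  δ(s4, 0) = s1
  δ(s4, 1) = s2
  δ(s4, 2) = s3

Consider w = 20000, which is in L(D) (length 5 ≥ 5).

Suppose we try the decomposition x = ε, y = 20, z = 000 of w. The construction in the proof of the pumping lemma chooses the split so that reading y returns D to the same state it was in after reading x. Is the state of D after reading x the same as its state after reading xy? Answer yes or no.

no

State sequence: s0 -2-> s4 -0-> s1

After x (step 0): s0. After xy (step 2): s1.
They differ (s0 ≠ s1), so y is not a cycle from the state after x; this split is not the one the pumping-lemma construction produces, and pumping y need not keep the string in L(D).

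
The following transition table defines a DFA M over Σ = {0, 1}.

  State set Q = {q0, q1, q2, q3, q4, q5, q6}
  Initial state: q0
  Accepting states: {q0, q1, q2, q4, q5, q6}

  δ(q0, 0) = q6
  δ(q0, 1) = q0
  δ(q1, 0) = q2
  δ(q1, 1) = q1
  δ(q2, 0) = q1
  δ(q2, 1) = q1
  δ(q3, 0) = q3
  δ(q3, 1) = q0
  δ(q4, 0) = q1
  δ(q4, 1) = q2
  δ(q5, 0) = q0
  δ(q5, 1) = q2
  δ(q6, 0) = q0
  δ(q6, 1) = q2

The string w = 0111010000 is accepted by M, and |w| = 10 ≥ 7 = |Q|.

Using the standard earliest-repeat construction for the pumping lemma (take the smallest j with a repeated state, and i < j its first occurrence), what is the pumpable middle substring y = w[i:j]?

1

State sequence: q0 -0-> q6 -1-> q2 -1-> q1 -1-> q1 -0-> q2 -1-> q1 -0-> q2 -0-> q1 -0-> q2 -0-> q1
First repeat at step 4: q1 was already visited.

So i = 3, j = 4, giving x = w[0:3] = 011, y = w[3:4] = 1, z = w[4:10] = 010000.
Check: |xy| = 4 ≤ 7 and |y| = 1 ≥ 1. Reading y takes M from q1 back to q1, so every xyⁱz is accepted.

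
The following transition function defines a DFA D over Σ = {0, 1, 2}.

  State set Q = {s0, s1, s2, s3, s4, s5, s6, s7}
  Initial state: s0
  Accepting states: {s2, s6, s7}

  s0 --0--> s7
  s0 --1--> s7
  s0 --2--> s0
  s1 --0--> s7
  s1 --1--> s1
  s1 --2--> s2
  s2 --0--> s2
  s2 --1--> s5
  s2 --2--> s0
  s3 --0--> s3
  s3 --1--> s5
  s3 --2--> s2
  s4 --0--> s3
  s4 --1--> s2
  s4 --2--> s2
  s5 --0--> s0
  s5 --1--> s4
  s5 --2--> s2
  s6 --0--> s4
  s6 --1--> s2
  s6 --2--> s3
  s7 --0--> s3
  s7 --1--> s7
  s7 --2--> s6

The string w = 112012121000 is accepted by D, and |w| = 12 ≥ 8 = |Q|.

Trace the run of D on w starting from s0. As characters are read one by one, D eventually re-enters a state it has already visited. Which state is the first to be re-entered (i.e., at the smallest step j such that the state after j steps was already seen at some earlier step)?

s7

Run of D on w = 1 1 2 0 1 2 1 2 1 0 0 0:
  step 0: s0  (start)
  step 1: s7  (read 1: s0→s7)
  step 2: s7  (read 1: s7→s7)   ← first repeat (s7 seen earlier)
  step 3: s6  (read 2: s7→s6)
  step 4: s4  (read 0: s6→s4)
  step 5: s2  (read 1: s4→s2)
  step 6: s0  (read 2: s2→s0)
  step 7: s7  (read 1: s0→s7)
  step 8: s6  (read 2: s7→s6)
  step 9: s2  (read 1: s6→s2)
  step 10: s2  (read 0: s2→s2)
  step 11: s2  (read 0: s2→s2)
  step 12: s2  (read 0: s2→s2)

The earliest repeat is at step j = 2: D is in s7, which it already visited at step i = 1.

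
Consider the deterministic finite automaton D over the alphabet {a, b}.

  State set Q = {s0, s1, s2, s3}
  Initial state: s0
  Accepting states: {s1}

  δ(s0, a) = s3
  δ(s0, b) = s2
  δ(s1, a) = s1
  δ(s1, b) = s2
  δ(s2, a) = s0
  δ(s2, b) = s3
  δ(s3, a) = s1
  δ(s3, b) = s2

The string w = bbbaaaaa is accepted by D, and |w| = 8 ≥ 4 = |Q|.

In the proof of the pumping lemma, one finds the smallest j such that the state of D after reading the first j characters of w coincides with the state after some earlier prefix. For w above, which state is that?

s2

Run of D on w = b b b a a a a a:
  step 0: s0  (start)
  step 1: s2  (read b: s0→s2)
  step 2: s3  (read b: s2→s3)
  step 3: s2  (read b: s3→s2)   ← first repeat (s2 seen earlier)
  step 4: s0  (read a: s2→s0)
  step 5: s3  (read a: s0→s3)
  step 6: s1  (read a: s3→s1)
  step 7: s1  (read a: s1→s1)
  step 8: s1  (read a: s1→s1)

The earliest repeat is at step j = 3: D is in s2, which it already visited at step i = 1.
The DFA has 4 states, so the proof of the pumping lemma guarantees a repeated state among the first 4+1 visited; the segment between the two visits is the pumpable y.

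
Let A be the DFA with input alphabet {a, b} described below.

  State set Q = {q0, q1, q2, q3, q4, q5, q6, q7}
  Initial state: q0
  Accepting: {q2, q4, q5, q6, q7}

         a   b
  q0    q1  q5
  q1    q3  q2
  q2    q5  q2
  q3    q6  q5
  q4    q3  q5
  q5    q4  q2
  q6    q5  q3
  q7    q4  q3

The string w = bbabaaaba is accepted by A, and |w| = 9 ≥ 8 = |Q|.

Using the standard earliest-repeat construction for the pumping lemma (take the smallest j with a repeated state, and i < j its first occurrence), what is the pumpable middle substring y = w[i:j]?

State sequence: q0 -b-> q5 -b-> q2 -a-> q5 -b-> q2 -a-> q5 -a-> q4 -a-> q3 -b-> q5 -a-> q4
First repeat at step 3: q5 was already visited.

So i = 1, j = 3, giving x = w[0:1] = b, y = w[1:3] = ba, z = w[3:9] = baaaba.
Check: |xy| = 3 ≤ 8 and |y| = 2 ≥ 1. Reading y takes A from q5 back to q5, so every xyⁱz is accepted.
Pumping length from the standard proof: p = 8 (the number of states). The repeated state found above gives |xy| = j ≤ 8 and |y| = j − i ≥ 1.

ba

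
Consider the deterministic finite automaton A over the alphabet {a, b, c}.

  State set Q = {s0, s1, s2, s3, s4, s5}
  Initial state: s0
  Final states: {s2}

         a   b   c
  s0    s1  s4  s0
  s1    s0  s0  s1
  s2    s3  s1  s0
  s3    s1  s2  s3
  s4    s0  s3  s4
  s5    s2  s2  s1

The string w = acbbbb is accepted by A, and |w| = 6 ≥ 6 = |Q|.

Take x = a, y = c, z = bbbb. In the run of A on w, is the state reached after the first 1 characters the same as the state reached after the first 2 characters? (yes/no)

Run of A on the first 2 characters of w = a c:
  step 0: s0  (start)
  step 1: s1  (read a: s0→s1)
  step 2: s1  (read c: s1→s1)

After x (step 1): s1. After xy (step 2): s1.
They match, so y = c drives A around a cycle from s1 back to itself; pumping y any number of times keeps A in s1 before reading z, and xyⁱz ∈ L(A) for every i ≥ 0.

yes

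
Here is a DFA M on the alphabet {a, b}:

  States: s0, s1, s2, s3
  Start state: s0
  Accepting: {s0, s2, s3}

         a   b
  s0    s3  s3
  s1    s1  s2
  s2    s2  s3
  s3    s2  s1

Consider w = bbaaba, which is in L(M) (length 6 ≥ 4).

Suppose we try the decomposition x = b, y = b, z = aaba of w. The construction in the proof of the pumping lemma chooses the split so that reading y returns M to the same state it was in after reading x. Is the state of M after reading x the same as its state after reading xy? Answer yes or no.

no

Run of M on the first 2 characters of w = b b:
  step 0: s0  (start)
  step 1: s3  (read b: s0→s3)
  step 2: s1  (read b: s3→s1)

After x (step 1): s3. After xy (step 2): s1.
They differ (s3 ≠ s1), so y is not a cycle from the state after x; this split is not the one the pumping-lemma construction produces, and pumping y need not keep the string in L(M).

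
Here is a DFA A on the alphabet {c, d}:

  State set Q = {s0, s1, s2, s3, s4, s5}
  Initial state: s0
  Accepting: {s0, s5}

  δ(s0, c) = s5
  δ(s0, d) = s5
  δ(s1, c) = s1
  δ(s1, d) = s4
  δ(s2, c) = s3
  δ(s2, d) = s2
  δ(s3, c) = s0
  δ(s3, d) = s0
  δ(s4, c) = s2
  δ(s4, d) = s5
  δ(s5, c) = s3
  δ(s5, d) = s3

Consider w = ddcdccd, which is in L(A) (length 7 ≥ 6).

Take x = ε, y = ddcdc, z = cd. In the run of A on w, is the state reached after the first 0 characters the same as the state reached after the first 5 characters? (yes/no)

no

Run of A on the first 5 characters of w = d d c d c:
  step 0: s0  (start)
  step 1: s5  (read d: s0→s5)
  step 2: s3  (read d: s5→s3)
  step 3: s0  (read c: s3→s0)
  step 4: s5  (read d: s0→s5)
  step 5: s3  (read c: s5→s3)

After x (step 0): s0. After xy (step 5): s3.
They differ (s0 ≠ s3), so y is not a cycle from the state after x; this split is not the one the pumping-lemma construction produces, and pumping y need not keep the string in L(A).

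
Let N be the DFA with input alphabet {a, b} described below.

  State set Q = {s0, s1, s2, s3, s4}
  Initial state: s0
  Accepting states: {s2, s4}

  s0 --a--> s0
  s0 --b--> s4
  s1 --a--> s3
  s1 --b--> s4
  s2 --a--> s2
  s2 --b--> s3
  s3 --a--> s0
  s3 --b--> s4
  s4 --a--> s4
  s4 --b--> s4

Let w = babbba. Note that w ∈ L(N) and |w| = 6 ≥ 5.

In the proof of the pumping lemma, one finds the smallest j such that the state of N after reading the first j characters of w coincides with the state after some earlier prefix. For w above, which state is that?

State sequence: s0 -b-> s4 -a-> s4 -b-> s4 -b-> s4 -b-> s4 -a-> s4
First repeat at step 2: s4 was already visited.

The earliest repeat is at step j = 2: N is in s4, which it already visited at step i = 1.

s4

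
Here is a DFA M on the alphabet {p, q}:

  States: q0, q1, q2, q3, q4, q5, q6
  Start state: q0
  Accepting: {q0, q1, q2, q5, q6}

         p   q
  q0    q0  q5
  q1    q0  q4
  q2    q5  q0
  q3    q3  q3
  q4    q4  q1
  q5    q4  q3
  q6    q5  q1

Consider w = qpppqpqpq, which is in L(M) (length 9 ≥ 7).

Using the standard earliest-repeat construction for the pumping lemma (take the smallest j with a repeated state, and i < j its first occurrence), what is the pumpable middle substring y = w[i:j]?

p

Run of M on w = q p p p q p q p q:
  step 0: q0  (start)
  step 1: q5  (read q: q0→q5)
  step 2: q4  (read p: q5→q4)
  step 3: q4  (read p: q4→q4)   ← first repeat (q4 seen earlier)
  step 4: q4  (read p: q4→q4)
  step 5: q1  (read q: q4→q1)
  step 6: q0  (read p: q1→q0)
  step 7: q5  (read q: q0→q5)
  step 8: q4  (read p: q5→q4)
  step 9: q1  (read q: q4→q1)

So i = 2, j = 3, giving x = w[0:2] = qp, y = w[2:3] = p, z = w[3:9] = pqpqpq.
Check: |xy| = 3 ≤ 7 and |y| = 1 ≥ 1. Reading y takes M from q4 back to q4, so every xyⁱz is accepted.
The DFA has 7 states, so the proof of the pumping lemma guarantees a repeated state among the first 7+1 visited; the segment between the two visits is the pumpable y.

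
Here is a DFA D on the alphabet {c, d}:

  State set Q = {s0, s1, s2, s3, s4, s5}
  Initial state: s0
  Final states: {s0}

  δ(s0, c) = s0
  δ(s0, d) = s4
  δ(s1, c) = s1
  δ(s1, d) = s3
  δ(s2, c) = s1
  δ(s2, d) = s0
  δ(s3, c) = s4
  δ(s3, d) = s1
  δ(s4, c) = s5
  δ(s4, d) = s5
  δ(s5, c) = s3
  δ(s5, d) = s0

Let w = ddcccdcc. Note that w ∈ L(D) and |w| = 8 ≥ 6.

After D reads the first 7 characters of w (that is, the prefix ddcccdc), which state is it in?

s0

Run of D on the first 7 characters of w = d d c c c d c:
  step 0: s0  (start)
  step 1: s4  (read d: s0→s4)
  step 2: s5  (read d: s4→s5)
  step 3: s3  (read c: s5→s3)
  step 4: s4  (read c: s3→s4)
  step 5: s5  (read c: s4→s5)
  step 6: s0  (read d: s5→s0)
  step 7: s0  (read c: s0→s0)

After reading 7 characters, D is in state s0.
(This kind of state-tracing is the core of the pumping-lemma construction: with 6 states, pigeonhole forces a repeat within the first 6 steps.)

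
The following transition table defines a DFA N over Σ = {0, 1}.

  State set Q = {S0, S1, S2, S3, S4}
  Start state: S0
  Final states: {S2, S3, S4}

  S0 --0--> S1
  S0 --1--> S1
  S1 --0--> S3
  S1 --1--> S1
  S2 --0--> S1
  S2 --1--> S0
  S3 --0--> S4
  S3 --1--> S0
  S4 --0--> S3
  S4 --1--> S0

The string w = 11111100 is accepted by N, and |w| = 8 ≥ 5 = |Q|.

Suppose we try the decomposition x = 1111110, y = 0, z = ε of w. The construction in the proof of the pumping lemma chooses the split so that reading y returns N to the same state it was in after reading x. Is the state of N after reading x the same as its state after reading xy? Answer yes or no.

State sequence: S0 -1-> S1 -1-> S1 -1-> S1 -1-> S1 -1-> S1 -1-> S1 -0-> S3 -0-> S4

After x (step 7): S3. After xy (step 8): S4.
They differ (S3 ≠ S4), so y is not a cycle from the state after x; this split is not the one the pumping-lemma construction produces, and pumping y need not keep the string in L(N).

no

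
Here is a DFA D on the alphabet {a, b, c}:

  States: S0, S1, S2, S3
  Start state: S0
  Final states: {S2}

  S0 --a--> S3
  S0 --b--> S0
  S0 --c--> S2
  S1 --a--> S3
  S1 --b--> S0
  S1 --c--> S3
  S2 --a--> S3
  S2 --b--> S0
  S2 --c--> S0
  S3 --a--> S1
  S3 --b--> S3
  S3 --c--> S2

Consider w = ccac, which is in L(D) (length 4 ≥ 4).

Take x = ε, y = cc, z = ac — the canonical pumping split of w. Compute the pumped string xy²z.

ccccac

xy^2z = ε·cc·cc·ac = ccccac.
Reading y = cc takes D from S0 back to S0, so after x·y·y the machine is still in S0, and z then leads to the accepting state S2. Hence ccccac ∈ L(D).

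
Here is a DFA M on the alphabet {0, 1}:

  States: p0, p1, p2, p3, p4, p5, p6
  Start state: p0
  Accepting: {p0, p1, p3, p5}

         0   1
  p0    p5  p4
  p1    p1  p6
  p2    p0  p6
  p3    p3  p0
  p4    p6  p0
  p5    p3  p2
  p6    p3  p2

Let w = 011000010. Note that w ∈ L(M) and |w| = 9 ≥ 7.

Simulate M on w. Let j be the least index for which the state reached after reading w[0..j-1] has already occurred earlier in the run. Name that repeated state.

p3

Run of M on w = 0 1 1 0 0 0 0 1 0:
  step 0: p0  (start)
  step 1: p5  (read 0: p0→p5)
  step 2: p2  (read 1: p5→p2)
  step 3: p6  (read 1: p2→p6)
  step 4: p3  (read 0: p6→p3)
  step 5: p3  (read 0: p3→p3)   ← first repeat (p3 seen earlier)
  step 6: p3  (read 0: p3→p3)
  step 7: p3  (read 0: p3→p3)
  step 8: p0  (read 1: p3→p0)
  step 9: p5  (read 0: p0→p5)

The earliest repeat is at step j = 5: M is in p3, which it already visited at step i = 4.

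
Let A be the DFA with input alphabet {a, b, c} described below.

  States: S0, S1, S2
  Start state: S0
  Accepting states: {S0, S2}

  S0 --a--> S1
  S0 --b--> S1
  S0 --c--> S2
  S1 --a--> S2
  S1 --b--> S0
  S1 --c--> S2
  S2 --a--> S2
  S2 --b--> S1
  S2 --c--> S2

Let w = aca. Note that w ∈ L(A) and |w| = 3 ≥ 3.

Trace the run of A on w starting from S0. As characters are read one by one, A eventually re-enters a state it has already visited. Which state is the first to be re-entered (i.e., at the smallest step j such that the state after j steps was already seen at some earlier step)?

S2

Run of A on w = a c a:
  step 0: S0  (start)
  step 1: S1  (read a: S0→S1)
  step 2: S2  (read c: S1→S2)
  step 3: S2  (read a: S2→S2)   ← first repeat (S2 seen earlier)

The earliest repeat is at step j = 3: A is in S2, which it already visited at step i = 2.
With |Q| = 3, pigeonhole forces a state repeat no later than step 3; the substring read between the first and second visits to that state can be pumped.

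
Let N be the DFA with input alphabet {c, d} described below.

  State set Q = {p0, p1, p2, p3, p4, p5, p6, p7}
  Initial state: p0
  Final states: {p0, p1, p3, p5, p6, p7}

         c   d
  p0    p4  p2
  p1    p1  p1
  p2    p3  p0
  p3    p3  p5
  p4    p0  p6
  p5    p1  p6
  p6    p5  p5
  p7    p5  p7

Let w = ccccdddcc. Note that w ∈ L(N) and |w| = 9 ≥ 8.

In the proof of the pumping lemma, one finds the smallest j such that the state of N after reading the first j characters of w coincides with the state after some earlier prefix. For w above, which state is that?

p0

Run of N on w = c c c c d d d c c:
  step 0: p0  (start)
  step 1: p4  (read c: p0→p4)
  step 2: p0  (read c: p4→p0)   ← first repeat (p0 seen earlier)
  step 3: p4  (read c: p0→p4)
  step 4: p0  (read c: p4→p0)
  step 5: p2  (read d: p0→p2)
  step 6: p0  (read d: p2→p0)
  step 7: p2  (read d: p0→p2)
  step 8: p3  (read c: p2→p3)
  step 9: p3  (read c: p3→p3)

The earliest repeat is at step j = 2: N is in p0, which it already visited at step i = 0.
With |Q| = 8, pigeonhole forces a state repeat no later than step 8; the substring read between the first and second visits to that state can be pumped.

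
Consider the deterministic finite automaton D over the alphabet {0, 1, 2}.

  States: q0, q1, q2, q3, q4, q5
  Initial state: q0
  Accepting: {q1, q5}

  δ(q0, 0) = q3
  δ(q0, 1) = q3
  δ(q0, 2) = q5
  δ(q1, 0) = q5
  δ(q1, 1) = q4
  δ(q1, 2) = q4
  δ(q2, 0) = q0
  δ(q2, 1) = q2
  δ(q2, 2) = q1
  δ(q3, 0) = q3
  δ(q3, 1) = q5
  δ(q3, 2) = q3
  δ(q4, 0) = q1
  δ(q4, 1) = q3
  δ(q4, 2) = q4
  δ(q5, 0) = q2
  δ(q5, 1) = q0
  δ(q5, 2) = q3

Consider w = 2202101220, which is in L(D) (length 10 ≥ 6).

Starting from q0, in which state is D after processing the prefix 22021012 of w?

q1

State sequence: q0 -2-> q5 -2-> q3 -0-> q3 -2-> q3 -1-> q5 -0-> q2 -1-> q2 -2-> q1

After reading 8 characters, D is in state q1.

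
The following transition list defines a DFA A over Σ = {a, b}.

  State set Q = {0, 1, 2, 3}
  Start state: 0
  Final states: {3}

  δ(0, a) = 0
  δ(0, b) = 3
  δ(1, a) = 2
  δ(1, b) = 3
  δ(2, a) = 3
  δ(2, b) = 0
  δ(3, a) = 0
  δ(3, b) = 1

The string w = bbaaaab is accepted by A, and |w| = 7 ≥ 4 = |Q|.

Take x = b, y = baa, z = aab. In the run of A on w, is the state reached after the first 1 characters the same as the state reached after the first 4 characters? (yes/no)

Run of A on the first 4 characters of w = b b a a:
  step 0: 0  (start)
  step 1: 3  (read b: 0→3)
  step 2: 1  (read b: 3→1)
  step 3: 2  (read a: 1→2)
  step 4: 3  (read a: 2→3)

After x (step 1): 3. After xy (step 4): 3.
They match, so y = baa drives A around a cycle from 3 back to itself; pumping y any number of times keeps A in 3 before reading z, and xyⁱz ∈ L(A) for every i ≥ 0.

yes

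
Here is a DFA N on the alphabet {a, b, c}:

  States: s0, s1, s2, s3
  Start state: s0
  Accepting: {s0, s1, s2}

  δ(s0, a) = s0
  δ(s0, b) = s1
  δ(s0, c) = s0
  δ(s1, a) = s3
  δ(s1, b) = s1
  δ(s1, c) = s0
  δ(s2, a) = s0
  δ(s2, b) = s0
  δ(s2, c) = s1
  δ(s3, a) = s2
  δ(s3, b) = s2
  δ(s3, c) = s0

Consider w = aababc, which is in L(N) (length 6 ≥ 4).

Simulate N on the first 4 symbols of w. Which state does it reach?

Run of N on the first 4 characters of w = a a b a:
  step 0: s0  (start)
  step 1: s0  (read a: s0→s0)
  step 2: s0  (read a: s0→s0)
  step 3: s1  (read b: s0→s1)
  step 4: s3  (read a: s1→s3)

After reading 4 characters, N is in state s3.

s3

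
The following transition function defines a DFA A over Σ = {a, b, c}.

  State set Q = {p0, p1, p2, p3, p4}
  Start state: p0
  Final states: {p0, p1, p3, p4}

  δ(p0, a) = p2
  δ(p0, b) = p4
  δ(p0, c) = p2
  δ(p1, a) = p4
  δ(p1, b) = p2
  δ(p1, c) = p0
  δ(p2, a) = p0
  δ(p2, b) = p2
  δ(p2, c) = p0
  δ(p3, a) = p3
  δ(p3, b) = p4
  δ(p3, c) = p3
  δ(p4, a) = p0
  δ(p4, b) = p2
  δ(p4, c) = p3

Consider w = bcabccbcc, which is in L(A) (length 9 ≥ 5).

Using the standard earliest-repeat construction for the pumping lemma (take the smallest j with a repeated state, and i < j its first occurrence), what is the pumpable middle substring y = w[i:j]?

State sequence: p0 -b-> p4 -c-> p3 -a-> p3 -b-> p4 -c-> p3 -c-> p3 -b-> p4 -c-> p3 -c-> p3
First repeat at step 3: p3 was already visited.

So i = 2, j = 3, giving x = w[0:2] = bc, y = w[2:3] = a, z = w[3:9] = bccbcc.
Check: |xy| = 3 ≤ 5 and |y| = 1 ≥ 1. Reading y takes A from p3 back to p3, so every xyⁱz is accepted.

a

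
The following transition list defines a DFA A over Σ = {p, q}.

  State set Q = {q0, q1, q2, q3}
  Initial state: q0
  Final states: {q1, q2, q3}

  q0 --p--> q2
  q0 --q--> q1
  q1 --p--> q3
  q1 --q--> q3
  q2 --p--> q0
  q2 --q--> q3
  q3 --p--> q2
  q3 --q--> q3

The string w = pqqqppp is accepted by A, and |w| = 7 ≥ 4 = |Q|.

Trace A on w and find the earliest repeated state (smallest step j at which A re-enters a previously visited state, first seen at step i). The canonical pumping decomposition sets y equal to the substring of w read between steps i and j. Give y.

q

State sequence: q0 -p-> q2 -q-> q3 -q-> q3 -q-> q3 -p-> q2 -p-> q0 -p-> q2
First repeat at step 3: q3 was already visited.

So i = 2, j = 3, giving x = w[0:2] = pq, y = w[2:3] = q, z = w[3:7] = qppp.
Check: |xy| = 3 ≤ 4 and |y| = 1 ≥ 1. Reading y takes A from q3 back to q3, so every xyⁱz is accepted.
With |Q| = 4, pigeonhole forces a state repeat no later than step 4; the substring read between the first and second visits to that state can be pumped.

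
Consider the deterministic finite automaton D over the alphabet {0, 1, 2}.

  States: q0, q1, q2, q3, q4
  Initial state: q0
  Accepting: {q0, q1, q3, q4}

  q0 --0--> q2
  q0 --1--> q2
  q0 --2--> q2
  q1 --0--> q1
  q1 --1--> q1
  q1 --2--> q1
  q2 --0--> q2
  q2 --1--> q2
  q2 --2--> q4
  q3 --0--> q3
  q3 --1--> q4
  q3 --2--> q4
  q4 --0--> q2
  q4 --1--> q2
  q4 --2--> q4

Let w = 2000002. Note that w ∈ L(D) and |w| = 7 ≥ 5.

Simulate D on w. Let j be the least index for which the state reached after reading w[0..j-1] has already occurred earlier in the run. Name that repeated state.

State sequence: q0 -2-> q2 -0-> q2 -0-> q2 -0-> q2 -0-> q2 -0-> q2 -2-> q4
First repeat at step 2: q2 was already visited.

The earliest repeat is at step j = 2: D is in q2, which it already visited at step i = 1.
Pumping length from the standard proof: p = 5 (the number of states). The repeated state found above gives |xy| = j ≤ 5 and |y| = j − i ≥ 1.

q2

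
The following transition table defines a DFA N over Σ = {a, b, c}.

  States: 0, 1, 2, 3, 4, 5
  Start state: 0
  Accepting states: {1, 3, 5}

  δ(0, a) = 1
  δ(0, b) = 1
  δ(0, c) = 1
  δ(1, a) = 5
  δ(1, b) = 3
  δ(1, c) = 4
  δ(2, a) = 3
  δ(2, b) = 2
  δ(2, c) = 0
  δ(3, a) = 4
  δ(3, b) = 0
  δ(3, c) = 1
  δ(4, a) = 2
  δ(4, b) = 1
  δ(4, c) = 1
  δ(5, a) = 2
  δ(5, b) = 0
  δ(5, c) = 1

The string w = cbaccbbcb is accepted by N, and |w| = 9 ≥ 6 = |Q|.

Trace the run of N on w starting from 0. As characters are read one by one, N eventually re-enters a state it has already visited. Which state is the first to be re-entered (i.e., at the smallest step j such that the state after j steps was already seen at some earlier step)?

Run of N on w = c b a c c b b c b:
  step 0: 0  (start)
  step 1: 1  (read c: 0→1)
  step 2: 3  (read b: 1→3)
  step 3: 4  (read a: 3→4)
  step 4: 1  (read c: 4→1)   ← first repeat (1 seen earlier)
  step 5: 4  (read c: 1→4)
  step 6: 1  (read b: 4→1)
  step 7: 3  (read b: 1→3)
  step 8: 1  (read c: 3→1)
  step 9: 3  (read b: 1→3)

The earliest repeat is at step j = 4: N is in 1, which it already visited at step i = 1.
Since N has 6 states, any run of length ≥ 6 visits 6+1 states, so by pigeonhole some state repeats within the first 6 steps — that repeat gives the pumpable loop.

1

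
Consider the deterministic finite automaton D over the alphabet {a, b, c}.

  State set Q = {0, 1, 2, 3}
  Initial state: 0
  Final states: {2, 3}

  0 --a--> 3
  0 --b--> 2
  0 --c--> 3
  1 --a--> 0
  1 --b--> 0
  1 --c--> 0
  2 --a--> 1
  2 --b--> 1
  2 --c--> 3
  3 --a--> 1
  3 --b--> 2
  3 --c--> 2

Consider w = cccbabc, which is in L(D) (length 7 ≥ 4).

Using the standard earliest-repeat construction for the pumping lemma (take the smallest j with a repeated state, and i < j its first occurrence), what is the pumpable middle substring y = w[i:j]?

cc

Run of D on w = c c c b a b c:
  step 0: 0  (start)
  step 1: 3  (read c: 0→3)
  step 2: 2  (read c: 3→2)
  step 3: 3  (read c: 2→3)   ← first repeat (3 seen earlier)
  step 4: 2  (read b: 3→2)
  step 5: 1  (read a: 2→1)
  step 6: 0  (read b: 1→0)
  step 7: 3  (read c: 0→3)

So i = 1, j = 3, giving x = w[0:1] = c, y = w[1:3] = cc, z = w[3:7] = babc.
Check: |xy| = 3 ≤ 4 and |y| = 2 ≥ 1. Reading y takes D from 3 back to 3, so every xyⁱz is accepted.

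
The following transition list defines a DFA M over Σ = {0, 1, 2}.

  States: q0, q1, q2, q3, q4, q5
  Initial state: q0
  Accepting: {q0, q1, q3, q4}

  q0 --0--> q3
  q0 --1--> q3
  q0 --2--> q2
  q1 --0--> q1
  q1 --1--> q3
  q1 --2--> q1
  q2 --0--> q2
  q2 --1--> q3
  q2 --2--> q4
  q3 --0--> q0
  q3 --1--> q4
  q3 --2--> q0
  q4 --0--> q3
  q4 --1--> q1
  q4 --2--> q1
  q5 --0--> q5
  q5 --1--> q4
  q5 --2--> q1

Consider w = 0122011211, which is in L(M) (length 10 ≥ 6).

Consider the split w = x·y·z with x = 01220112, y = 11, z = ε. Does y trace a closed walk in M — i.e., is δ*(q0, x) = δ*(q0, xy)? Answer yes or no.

no

Run of M on the first 10 characters of w = 0 1 2 2 0 1 1 2 1 1:
  step 0: q0  (start)
  step 1: q3  (read 0: q0→q3)
  step 2: q4  (read 1: q3→q4)
  step 3: q1  (read 2: q4→q1)
  step 4: q1  (read 2: q1→q1)
  step 5: q1  (read 0: q1→q1)
  step 6: q3  (read 1: q1→q3)
  step 7: q4  (read 1: q3→q4)
  step 8: q1  (read 2: q4→q1)
  step 9: q3  (read 1: q1→q3)
  step 10: q4  (read 1: q3→q4)

After x (step 8): q1. After xy (step 10): q4.
They differ (q1 ≠ q4), so y is not a cycle from the state after x; this split is not the one the pumping-lemma construction produces, and pumping y need not keep the string in L(M).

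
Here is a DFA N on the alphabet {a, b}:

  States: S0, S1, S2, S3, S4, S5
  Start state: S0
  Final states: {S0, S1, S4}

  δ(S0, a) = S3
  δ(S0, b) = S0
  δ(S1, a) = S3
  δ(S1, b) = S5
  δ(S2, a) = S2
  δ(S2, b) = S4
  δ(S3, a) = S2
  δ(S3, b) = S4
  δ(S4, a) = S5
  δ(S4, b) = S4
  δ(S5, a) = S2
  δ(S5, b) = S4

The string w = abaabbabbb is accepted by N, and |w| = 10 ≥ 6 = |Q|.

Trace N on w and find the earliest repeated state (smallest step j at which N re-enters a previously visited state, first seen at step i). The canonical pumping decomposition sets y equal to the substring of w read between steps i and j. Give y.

Run of N on w = a b a a b b a b b b:
  step 0: S0  (start)
  step 1: S3  (read a: S0→S3)
  step 2: S4  (read b: S3→S4)
  step 3: S5  (read a: S4→S5)
  step 4: S2  (read a: S5→S2)
  step 5: S4  (read b: S2→S4)   ← first repeat (S4 seen earlier)
  step 6: S4  (read b: S4→S4)
  step 7: S5  (read a: S4→S5)
  step 8: S4  (read b: S5→S4)
  step 9: S4  (read b: S4→S4)
  step 10: S4  (read b: S4→S4)

So i = 2, j = 5, giving x = w[0:2] = ab, y = w[2:5] = aab, z = w[5:10] = babbb.
Check: |xy| = 5 ≤ 6 and |y| = 3 ≥ 1. Reading y takes N from S4 back to S4, so every xyⁱz is accepted.
The DFA has 6 states, so the proof of the pumping lemma guarantees a repeated state among the first 6+1 visited; the segment between the two visits is the pumpable y.

aab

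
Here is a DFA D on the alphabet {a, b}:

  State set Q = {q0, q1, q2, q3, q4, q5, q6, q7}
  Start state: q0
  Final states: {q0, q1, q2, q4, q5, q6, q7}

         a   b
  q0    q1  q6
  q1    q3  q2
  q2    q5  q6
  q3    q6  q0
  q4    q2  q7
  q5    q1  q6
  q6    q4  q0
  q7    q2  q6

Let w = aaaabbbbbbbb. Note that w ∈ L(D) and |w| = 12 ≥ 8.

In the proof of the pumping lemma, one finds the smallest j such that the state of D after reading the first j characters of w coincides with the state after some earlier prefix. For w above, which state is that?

State sequence: q0 -a-> q1 -a-> q3 -a-> q6 -a-> q4 -b-> q7 -b-> q6 -b-> q0 -b-> q6 -b-> q0 -b-> q6 -b-> q0 -b-> q6
First repeat at step 6: q6 was already visited.

The earliest repeat is at step j = 6: D is in q6, which it already visited at step i = 3.
Since D has 8 states, any run of length ≥ 8 visits 8+1 states, so by pigeonhole some state repeats within the first 8 steps — that repeat gives the pumpable loop.

q6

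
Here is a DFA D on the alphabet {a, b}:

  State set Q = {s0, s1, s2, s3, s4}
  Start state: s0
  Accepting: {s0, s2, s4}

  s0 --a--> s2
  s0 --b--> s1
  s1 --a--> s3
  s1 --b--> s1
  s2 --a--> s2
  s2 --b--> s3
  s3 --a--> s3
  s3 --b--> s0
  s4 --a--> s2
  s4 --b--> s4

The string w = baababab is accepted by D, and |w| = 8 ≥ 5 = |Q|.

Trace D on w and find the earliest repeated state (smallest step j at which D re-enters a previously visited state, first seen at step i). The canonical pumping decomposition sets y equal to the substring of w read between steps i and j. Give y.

a

Run of D on w = b a a b a b a b:
  step 0: s0  (start)
  step 1: s1  (read b: s0→s1)
  step 2: s3  (read a: s1→s3)
  step 3: s3  (read a: s3→s3)   ← first repeat (s3 seen earlier)
  step 4: s0  (read b: s3→s0)
  step 5: s2  (read a: s0→s2)
  step 6: s3  (read b: s2→s3)
  step 7: s3  (read a: s3→s3)
  step 8: s0  (read b: s3→s0)

So i = 2, j = 3, giving x = w[0:2] = ba, y = w[2:3] = a, z = w[3:8] = babab.
Check: |xy| = 3 ≤ 5 and |y| = 1 ≥ 1. Reading y takes D from s3 back to s3, so every xyⁱz is accepted.
With |Q| = 5, pigeonhole forces a state repeat no later than step 5; the substring read between the first and second visits to that state can be pumped.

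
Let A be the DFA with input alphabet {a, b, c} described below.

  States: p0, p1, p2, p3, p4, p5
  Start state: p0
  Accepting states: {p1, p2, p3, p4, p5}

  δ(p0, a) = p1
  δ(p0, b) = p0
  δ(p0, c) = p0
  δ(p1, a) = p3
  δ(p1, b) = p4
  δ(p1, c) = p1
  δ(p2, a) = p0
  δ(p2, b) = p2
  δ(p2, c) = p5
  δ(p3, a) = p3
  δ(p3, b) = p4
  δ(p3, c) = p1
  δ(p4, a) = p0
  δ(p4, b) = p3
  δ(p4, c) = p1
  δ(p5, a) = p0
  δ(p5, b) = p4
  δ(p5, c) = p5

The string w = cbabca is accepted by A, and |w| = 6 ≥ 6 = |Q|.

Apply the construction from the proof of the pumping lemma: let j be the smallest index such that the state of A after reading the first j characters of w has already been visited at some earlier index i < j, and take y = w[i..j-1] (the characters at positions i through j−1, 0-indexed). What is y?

State sequence: p0 -c-> p0 -b-> p0 -a-> p1 -b-> p4 -c-> p1 -a-> p3
First repeat at step 1: p0 was already visited.

So i = 0, j = 1, giving x = w[0:0] = ε, y = w[0:1] = c, z = w[1:6] = babca.
Check: |xy| = 1 ≤ 6 and |y| = 1 ≥ 1. Reading y takes A from p0 back to p0, so every xyⁱz is accepted.
Pumping length from the standard proof: p = 6 (the number of states). The repeated state found above gives |xy| = j ≤ 6 and |y| = j − i ≥ 1.

c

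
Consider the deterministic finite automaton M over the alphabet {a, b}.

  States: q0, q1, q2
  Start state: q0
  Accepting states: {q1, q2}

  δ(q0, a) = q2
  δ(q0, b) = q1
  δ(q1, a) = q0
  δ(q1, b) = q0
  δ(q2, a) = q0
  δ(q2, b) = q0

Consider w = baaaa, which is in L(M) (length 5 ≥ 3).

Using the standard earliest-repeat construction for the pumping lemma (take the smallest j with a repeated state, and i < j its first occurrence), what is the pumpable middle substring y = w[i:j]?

ba

Run of M on w = b a a a a:
  step 0: q0  (start)
  step 1: q1  (read b: q0→q1)
  step 2: q0  (read a: q1→q0)   ← first repeat (q0 seen earlier)
  step 3: q2  (read a: q0→q2)
  step 4: q0  (read a: q2→q0)
  step 5: q2  (read a: q0→q2)

So i = 0, j = 2, giving x = w[0:0] = ε, y = w[0:2] = ba, z = w[2:5] = aaa.
Check: |xy| = 2 ≤ 3 and |y| = 2 ≥ 1. Reading y takes M from q0 back to q0, so every xyⁱz is accepted.
Since M has 3 states, any run of length ≥ 3 visits 3+1 states, so by pigeonhole some state repeats within the first 3 steps — that repeat gives the pumpable loop.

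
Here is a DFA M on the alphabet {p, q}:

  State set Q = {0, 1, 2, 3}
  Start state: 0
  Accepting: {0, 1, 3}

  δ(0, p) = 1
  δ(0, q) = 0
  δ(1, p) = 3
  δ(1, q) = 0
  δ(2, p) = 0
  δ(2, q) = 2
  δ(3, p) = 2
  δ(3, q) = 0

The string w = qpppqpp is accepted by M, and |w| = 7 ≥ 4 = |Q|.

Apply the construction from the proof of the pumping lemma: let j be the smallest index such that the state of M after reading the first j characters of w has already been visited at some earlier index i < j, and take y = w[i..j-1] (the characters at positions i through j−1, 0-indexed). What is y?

q

State sequence: 0 -q-> 0 -p-> 1 -p-> 3 -p-> 2 -q-> 2 -p-> 0 -p-> 1
First repeat at step 1: 0 was already visited.

So i = 0, j = 1, giving x = w[0:0] = ε, y = w[0:1] = q, z = w[1:7] = pppqpp.
Check: |xy| = 1 ≤ 4 and |y| = 1 ≥ 1. Reading y takes M from 0 back to 0, so every xyⁱz is accepted.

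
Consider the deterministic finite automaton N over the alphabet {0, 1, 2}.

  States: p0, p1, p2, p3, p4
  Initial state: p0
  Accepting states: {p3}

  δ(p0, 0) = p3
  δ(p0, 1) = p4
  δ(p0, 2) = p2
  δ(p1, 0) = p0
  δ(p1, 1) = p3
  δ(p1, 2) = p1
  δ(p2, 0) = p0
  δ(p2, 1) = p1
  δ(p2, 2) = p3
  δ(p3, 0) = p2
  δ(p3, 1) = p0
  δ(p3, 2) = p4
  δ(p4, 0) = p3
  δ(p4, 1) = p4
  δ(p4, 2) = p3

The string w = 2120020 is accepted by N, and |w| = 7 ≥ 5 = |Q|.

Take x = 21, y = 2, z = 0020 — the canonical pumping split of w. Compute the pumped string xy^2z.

xy^2z = 21·2·2·0020 = 21220020.
Reading y = 2 takes N from p1 back to p1, so after x·y·y the machine is still in p1, and z then leads to the accepting state p3. Hence 21220020 ∈ L(N).

21220020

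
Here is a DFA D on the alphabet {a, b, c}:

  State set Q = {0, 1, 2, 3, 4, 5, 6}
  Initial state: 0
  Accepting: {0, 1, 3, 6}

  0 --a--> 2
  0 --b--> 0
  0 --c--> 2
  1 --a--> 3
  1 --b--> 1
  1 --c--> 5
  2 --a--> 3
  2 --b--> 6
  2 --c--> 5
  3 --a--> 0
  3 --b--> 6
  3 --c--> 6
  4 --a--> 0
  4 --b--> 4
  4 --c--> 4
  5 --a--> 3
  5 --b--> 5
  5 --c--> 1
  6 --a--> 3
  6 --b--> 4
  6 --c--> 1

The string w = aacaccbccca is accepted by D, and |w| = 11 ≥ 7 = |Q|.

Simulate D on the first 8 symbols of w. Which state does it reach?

5

State sequence: 0 -a-> 2 -a-> 3 -c-> 6 -a-> 3 -c-> 6 -c-> 1 -b-> 1 -c-> 5

After reading 8 characters, D is in state 5.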